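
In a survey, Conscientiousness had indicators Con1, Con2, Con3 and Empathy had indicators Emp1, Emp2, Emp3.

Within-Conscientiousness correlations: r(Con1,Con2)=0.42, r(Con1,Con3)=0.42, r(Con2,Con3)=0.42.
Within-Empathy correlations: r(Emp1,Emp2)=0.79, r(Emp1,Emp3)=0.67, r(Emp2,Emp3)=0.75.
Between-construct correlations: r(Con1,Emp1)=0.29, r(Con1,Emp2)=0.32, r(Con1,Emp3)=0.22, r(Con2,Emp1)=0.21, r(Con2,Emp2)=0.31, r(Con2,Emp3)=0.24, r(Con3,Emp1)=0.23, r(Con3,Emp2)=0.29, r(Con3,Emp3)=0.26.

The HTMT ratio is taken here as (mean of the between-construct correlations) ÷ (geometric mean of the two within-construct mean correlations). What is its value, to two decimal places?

0.47

Mean between = 2.37/9 = 0.2633.
Mean within-Con = 1.26/3 = 0.4200; mean within-Emp = 2.21/3 = 0.7367.
Geometric mean = √(0.4200 × 0.7367) = 0.5562.
HTMT = 0.2633 / 0.5562 = 0.47.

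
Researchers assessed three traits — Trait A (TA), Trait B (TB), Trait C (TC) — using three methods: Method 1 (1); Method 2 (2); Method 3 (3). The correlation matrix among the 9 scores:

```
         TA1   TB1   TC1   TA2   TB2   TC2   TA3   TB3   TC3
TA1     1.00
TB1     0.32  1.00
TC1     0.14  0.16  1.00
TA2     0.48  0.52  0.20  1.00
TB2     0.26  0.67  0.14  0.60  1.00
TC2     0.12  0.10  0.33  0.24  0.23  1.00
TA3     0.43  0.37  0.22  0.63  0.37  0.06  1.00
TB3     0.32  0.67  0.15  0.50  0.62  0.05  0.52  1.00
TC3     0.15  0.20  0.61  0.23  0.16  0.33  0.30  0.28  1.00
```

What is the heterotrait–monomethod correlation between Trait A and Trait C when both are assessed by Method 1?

Different traits, same method: r(TA1, TC1) = 0.14.

0.14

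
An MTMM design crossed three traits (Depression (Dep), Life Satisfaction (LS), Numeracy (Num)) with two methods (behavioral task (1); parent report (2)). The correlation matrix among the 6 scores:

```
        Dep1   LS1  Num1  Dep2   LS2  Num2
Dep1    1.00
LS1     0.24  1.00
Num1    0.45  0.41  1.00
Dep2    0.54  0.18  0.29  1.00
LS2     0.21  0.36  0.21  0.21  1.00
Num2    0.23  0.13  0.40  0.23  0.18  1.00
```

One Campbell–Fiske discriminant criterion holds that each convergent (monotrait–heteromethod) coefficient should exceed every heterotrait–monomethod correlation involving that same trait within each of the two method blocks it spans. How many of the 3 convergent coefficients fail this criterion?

Each convergent coefficient versus the relevant comparison correlations:
Dep (methods 1·2): 0.54 vs {0.24, 0.21, 0.45, 0.23} → pass.
LS (methods 1·2): 0.36 vs {0.24, 0.21, 0.41, 0.18} → fail.
Num (methods 1·2): 0.40 vs {0.45, 0.23, 0.41, 0.18} → fail.
2 of 3 fail.

2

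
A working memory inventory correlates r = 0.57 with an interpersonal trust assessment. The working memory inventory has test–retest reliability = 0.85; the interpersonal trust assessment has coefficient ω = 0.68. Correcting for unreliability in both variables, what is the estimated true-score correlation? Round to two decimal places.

r_true = r_obs / √(r_xx · r_yy) = 0.57 / √(0.85 × 0.68) = 0.57 / √0.5780 = 0.57 / 0.7603 ≈ 0.75.

0.75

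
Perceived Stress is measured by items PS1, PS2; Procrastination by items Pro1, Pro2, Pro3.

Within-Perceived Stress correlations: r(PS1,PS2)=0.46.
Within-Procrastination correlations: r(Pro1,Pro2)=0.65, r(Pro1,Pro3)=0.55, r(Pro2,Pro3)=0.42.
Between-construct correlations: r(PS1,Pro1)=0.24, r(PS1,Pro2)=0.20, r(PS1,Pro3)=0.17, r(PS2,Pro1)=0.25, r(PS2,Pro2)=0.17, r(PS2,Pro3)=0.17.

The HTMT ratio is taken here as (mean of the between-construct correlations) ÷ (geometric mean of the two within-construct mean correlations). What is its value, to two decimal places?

Between-construct mean = 1.20/6 = 0.2000.
Mean within-PS = 0.46/1 = 0.4600; mean within-Pro = 1.62/3 = 0.5400.
Geometric mean = √(0.4600 × 0.5400) = 0.4984.
HTMT = 0.2000 / 0.4984 = 0.40.

0.40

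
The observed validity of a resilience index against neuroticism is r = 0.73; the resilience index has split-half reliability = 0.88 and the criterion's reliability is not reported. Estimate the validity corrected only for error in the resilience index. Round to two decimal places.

0.78

Single correction: r_c = r_obs / √r_xx = 0.73 / √0.88 = 0.73 / 0.9381 ≈ 0.78.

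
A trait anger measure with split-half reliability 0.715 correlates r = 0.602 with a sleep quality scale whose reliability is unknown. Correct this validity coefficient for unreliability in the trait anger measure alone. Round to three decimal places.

Single correction: r_c = r_obs / √r_xx = 0.602 / √0.715 = 0.602 / 0.8456 ≈ 0.712.

0.712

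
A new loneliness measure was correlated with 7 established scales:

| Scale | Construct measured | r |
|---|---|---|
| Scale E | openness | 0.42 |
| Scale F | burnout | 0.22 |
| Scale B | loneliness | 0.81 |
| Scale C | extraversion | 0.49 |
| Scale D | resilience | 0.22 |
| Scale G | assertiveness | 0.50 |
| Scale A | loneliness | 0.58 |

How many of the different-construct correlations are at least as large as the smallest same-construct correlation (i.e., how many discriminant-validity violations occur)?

0

Convergent (same construct = loneliness): Scale B, Scale A.
Smallest convergent = 0.58. Discriminant values: 0.42, 0.22, 0.49, 0.22, 0.50; count ≥ 0.58 → 0.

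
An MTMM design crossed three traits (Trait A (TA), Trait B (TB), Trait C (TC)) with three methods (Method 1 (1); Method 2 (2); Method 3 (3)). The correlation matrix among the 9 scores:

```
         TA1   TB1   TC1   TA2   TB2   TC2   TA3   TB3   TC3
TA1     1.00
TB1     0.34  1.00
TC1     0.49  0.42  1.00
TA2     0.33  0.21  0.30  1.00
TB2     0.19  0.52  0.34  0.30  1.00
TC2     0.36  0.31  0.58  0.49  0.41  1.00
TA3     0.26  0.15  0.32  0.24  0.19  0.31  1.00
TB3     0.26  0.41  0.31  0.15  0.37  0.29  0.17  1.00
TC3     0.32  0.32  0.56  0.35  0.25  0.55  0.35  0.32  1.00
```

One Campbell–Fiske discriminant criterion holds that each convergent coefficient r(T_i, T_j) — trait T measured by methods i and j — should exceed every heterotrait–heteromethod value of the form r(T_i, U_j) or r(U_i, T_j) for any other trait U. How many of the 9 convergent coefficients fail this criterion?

Convergent coefficients and their comparison sets:
TA (methods 1·2): 0.33 vs {0.19, 0.21, 0.36, 0.30} → fail.
TA (methods 1·3): 0.26 vs {0.26, 0.15, 0.32, 0.32} → fail.
TA (methods 2·3): 0.24 vs {0.15, 0.19, 0.35, 0.31} → fail.
TB (methods 1·2): 0.52 vs {0.21, 0.19, 0.31, 0.34} → pass.
TB (methods 1·3): 0.41 vs {0.15, 0.26, 0.32, 0.31} → pass.
TB (methods 2·3): 0.37 vs {0.19, 0.15, 0.25, 0.29} → pass.
TC (methods 1·2): 0.58 vs {0.30, 0.36, 0.34, 0.31} → pass.
TC (methods 1·3): 0.56 vs {0.32, 0.32, 0.31, 0.32} → pass.
TC (methods 2·3): 0.55 vs {0.31, 0.35, 0.29, 0.25} → pass.
3 of 9 fail.

3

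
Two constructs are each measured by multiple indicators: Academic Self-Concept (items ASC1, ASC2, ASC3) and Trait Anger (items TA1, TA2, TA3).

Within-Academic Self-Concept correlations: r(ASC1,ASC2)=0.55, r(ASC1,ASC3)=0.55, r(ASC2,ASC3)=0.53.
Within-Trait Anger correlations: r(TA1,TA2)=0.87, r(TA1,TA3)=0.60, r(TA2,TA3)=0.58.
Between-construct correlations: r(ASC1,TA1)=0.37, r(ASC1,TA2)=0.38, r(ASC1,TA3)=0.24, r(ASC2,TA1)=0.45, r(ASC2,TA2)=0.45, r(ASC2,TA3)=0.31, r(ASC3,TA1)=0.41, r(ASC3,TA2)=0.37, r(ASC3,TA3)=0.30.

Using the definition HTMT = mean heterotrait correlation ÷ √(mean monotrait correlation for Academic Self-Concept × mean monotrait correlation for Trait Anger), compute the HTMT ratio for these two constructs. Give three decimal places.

0.598

Mean between = 3.28/9 = 0.3644.
Mean within-ASC = 1.63/3 = 0.5433; mean within-TA = 2.05/3 = 0.6833.
Geometric mean = √(0.5433 × 0.6833) = 0.6093.
HTMT = 0.3644 / 0.6093 = 0.598.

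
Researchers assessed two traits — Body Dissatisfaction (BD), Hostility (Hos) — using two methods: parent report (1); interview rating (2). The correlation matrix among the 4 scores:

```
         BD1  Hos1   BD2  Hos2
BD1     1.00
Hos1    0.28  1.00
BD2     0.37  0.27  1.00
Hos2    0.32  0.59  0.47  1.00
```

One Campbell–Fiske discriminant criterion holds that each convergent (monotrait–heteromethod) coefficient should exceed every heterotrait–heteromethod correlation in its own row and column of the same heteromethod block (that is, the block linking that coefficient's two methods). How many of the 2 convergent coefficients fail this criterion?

Convergent coefficients and their comparison sets:
BD (methods 1·2): 0.37 vs {0.32, 0.27} → pass.
Hos (methods 1·2): 0.59 vs {0.27, 0.32} → pass.
0 of 2 fail.

0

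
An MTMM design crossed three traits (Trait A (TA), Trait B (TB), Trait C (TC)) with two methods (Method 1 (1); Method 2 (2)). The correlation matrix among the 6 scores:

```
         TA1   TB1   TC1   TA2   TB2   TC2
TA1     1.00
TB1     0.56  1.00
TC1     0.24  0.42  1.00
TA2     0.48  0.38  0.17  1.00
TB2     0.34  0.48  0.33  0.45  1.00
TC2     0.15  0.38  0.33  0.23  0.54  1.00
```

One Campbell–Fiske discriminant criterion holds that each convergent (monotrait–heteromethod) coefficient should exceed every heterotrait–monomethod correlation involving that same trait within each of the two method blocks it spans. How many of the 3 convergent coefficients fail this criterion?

3

Checking each validity diagonal entry against its comparison values:
TA (methods 1·2): 0.48 vs {0.56, 0.45, 0.24, 0.23} → fail.
TB (methods 1·2): 0.48 vs {0.56, 0.45, 0.42, 0.54} → fail.
TC (methods 1·2): 0.33 vs {0.24, 0.23, 0.42, 0.54} → fail.
3 of 3 fail.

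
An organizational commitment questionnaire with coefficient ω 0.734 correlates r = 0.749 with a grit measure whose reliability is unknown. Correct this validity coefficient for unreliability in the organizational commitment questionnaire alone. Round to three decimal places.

0.874

Single correction: r_c = r_obs / √r_xx = 0.749 / √0.734 = 0.749 / 0.8567 ≈ 0.874.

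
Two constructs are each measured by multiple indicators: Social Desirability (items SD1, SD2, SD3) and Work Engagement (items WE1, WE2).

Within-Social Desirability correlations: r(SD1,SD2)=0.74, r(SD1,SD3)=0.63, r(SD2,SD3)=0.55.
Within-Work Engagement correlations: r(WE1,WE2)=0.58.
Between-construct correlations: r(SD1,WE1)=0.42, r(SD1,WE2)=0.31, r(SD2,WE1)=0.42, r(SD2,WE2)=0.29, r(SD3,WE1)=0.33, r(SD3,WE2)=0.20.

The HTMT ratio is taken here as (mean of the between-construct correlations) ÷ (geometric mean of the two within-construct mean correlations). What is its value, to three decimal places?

0.539

Between-construct mean = 1.97/6 = 0.3283.
Mean within-SD = 1.92/3 = 0.6400; mean within-WE = 0.58/1 = 0.5800.
Geometric mean = √(0.6400 × 0.5800) = 0.6093.
HTMT = 0.3283 / 0.6093 = 0.539.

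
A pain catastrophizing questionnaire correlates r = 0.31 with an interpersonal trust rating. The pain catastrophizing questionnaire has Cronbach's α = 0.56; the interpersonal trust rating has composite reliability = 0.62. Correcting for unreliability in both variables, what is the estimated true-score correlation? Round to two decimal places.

0.53

r_true = r_obs / √(r_xx · r_yy) = 0.31 / √(0.56 × 0.62) = 0.31 / √0.3472 = 0.31 / 0.5892 ≈ 0.53.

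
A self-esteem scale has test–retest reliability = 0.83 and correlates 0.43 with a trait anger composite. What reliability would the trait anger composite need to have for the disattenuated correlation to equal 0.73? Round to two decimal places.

0.42

r_true = r_obs / √(r_xx · r_yy) ⇒ 0.73 = 0.43 / √(0.83 · r_yy).
√(0.83 · r_yy) = 0.43 / 0.73 = 0.5890; 0.83 · r_yy = 0.3469; r_yy = 0.3469 / 0.83 ≈ 0.42.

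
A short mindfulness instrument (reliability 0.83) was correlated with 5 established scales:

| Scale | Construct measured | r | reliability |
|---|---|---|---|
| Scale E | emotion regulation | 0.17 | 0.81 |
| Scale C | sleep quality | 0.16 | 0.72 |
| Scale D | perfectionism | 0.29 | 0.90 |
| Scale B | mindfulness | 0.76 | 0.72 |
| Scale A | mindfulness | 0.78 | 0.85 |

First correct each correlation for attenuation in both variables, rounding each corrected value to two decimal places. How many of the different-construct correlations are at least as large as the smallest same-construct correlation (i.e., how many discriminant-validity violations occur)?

0

Disattenuated r (r / √(r_scale · r_new)):
  Scale E (disc): 0.17 / √(0.81·0.83) = 0.21
  Scale C (disc): 0.16 / √(0.72·0.83) = 0.21
  Scale D (disc): 0.29 / √(0.90·0.83) = 0.34
  Scale B (conv): 0.76 / √(0.72·0.83) = 0.98
  Scale A (conv): 0.78 / √(0.85·0.83) = 0.93
Smallest convergent = 0.93. Discriminant values: 0.21, 0.21, 0.34; count ≥ 0.93 → 0.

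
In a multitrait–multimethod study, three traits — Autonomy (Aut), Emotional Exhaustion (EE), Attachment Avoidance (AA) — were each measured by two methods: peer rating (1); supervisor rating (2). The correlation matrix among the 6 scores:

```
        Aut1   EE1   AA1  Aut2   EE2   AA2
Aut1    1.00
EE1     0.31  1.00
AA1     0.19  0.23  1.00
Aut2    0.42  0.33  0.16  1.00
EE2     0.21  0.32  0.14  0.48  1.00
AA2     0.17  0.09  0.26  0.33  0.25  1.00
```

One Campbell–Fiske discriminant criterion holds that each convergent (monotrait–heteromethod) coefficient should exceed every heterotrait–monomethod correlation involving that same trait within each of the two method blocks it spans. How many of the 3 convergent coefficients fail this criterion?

Checking each validity diagonal entry against its comparison values:
Aut (methods 1·2): 0.42 vs {0.31, 0.48, 0.19, 0.33} → fail.
EE (methods 1·2): 0.32 vs {0.31, 0.48, 0.23, 0.25} → fail.
AA (methods 1·2): 0.26 vs {0.19, 0.33, 0.23, 0.25} → fail.
3 of 3 fail.

3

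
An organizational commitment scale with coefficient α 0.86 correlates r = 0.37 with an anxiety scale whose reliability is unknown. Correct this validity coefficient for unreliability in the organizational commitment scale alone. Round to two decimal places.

0.40

Single correction: r_c = r_obs / √r_xx = 0.37 / √0.86 = 0.37 / 0.9274 ≈ 0.40.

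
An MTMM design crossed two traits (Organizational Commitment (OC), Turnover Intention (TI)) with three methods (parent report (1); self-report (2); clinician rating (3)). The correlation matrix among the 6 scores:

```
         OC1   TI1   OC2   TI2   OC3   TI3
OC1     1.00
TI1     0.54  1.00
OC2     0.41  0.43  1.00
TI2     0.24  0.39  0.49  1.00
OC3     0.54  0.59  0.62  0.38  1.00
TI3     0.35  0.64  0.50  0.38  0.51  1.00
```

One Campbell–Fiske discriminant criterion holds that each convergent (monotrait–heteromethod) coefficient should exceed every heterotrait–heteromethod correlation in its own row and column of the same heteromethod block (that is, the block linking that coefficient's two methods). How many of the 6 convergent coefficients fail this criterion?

4

Convergent coefficients and their comparison sets:
OC (methods 1·2): 0.41 vs {0.24, 0.43} → fail.
OC (methods 1·3): 0.54 vs {0.35, 0.59} → fail.
OC (methods 2·3): 0.62 vs {0.50, 0.38} → pass.
TI (methods 1·2): 0.39 vs {0.43, 0.24} → fail.
TI (methods 1·3): 0.64 vs {0.59, 0.35} → pass.
TI (methods 2·3): 0.38 vs {0.38, 0.50} → fail.
4 of 6 fail.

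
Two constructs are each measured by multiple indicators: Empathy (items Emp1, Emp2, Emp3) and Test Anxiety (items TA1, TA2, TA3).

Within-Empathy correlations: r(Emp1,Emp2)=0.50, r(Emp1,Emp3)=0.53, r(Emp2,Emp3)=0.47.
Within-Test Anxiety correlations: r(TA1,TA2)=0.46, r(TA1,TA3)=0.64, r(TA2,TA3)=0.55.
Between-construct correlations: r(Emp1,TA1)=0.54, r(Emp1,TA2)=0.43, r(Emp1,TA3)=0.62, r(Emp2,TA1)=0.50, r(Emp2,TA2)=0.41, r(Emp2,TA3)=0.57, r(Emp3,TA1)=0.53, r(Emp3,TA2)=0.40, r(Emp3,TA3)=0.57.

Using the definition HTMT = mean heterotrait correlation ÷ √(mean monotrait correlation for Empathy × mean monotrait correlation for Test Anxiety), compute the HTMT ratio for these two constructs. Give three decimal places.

0.968

Mean between = 4.57/9 = 0.5078.
Mean within-Emp = 1.50/3 = 0.5000; mean within-TA = 1.65/3 = 0.5500.
Geometric mean = √(0.5000 × 0.5500) = 0.5244.
HTMT = 0.5078 / 0.5244 = 0.968.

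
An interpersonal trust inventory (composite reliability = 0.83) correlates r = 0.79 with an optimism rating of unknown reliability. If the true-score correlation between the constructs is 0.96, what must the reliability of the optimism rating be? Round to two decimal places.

0.82

r_true = r_obs / √(r_xx · r_yy) ⇒ 0.96 = 0.79 / √(0.83 · r_yy).
√(0.83 · r_yy) = 0.79 / 0.96 = 0.8229; 0.83 · r_yy = 0.6772; r_yy = 0.6772 / 0.83 ≈ 0.82.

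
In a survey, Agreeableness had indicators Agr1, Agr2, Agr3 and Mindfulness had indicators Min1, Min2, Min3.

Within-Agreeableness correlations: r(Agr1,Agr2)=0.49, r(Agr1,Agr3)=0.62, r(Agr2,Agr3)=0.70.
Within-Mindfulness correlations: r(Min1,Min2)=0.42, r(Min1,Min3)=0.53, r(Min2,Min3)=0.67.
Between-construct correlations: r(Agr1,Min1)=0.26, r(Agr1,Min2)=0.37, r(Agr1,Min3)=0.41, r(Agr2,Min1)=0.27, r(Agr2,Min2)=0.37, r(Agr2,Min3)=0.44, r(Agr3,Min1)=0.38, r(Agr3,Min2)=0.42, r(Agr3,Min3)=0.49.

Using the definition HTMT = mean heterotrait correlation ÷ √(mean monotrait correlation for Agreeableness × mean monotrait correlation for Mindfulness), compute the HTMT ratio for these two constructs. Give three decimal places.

Between-construct mean = 3.41/9 = 0.3789.
Mean within-Agr = 1.81/3 = 0.6033; mean within-Min = 1.62/3 = 0.5400.
Geometric mean = √(0.6033 × 0.5400) = 0.5708.
HTMT = 0.3789 / 0.5708 = 0.664.

0.664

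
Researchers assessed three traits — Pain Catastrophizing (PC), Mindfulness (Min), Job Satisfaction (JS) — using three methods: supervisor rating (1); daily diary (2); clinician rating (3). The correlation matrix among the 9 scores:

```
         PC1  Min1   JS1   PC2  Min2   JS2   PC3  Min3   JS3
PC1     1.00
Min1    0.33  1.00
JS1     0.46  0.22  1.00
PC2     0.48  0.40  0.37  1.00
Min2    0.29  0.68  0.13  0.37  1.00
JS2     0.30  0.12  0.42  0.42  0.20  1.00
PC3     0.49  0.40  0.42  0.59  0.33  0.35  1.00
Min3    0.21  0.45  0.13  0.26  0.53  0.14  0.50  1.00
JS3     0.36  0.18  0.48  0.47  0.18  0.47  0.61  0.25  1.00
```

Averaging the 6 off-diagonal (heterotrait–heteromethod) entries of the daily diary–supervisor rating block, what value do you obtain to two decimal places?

HTHM values (method 2 × method 1): 0.40, 0.37, 0.29, 0.13, 0.30, 0.12; mean = 1.61/6 = 0.27.

0.27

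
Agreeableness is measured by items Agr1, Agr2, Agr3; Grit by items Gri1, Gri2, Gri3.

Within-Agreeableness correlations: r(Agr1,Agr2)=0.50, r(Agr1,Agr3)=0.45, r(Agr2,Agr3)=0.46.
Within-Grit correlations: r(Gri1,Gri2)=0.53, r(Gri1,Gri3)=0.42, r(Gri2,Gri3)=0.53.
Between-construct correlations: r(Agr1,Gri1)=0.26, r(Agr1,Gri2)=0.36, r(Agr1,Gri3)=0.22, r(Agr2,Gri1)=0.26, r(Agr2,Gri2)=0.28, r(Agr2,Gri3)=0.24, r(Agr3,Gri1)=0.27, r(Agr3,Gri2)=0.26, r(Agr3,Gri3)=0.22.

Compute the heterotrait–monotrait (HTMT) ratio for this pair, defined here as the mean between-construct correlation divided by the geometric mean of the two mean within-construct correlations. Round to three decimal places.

0.547

Mean heterotrait r = 2.37/9 = 0.2633.
Mean within-Agr = 1.41/3 = 0.4700; mean within-Gri = 1.48/3 = 0.4933.
Geometric mean = √(0.4700 × 0.4933) = 0.4815.
HTMT = 0.2633 / 0.4815 = 0.547.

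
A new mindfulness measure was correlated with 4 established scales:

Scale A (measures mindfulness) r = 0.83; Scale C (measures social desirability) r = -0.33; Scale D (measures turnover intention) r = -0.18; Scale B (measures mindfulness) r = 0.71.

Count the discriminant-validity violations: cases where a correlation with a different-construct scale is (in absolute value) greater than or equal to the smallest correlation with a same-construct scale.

Convergent (same construct = mindfulness): Scale A, Scale B.
Smallest convergent = 0.71. Discriminant |r|: 0.33, 0.18; count ≥ 0.71 → 0.

0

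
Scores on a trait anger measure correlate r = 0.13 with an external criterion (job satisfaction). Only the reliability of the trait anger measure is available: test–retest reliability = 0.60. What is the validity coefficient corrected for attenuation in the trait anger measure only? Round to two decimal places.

0.17

Single correction: r_c = r_obs / √r_xx = 0.13 / √0.60 = 0.13 / 0.7746 ≈ 0.17.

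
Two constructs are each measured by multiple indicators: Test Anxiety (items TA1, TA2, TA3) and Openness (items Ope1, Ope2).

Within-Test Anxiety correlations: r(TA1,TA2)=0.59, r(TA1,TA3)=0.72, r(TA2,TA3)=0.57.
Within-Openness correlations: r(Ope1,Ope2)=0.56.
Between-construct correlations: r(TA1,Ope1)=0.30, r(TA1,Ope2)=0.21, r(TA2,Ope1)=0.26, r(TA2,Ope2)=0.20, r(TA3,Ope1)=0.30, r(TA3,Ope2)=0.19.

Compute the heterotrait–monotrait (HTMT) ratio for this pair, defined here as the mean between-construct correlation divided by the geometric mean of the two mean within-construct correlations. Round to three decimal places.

Between-construct mean = 1.46/6 = 0.2433.
Mean within-TA = 1.88/3 = 0.6267; mean within-Ope = 0.56/1 = 0.5600.
Geometric mean = √(0.6267 × 0.5600) = 0.5924.
HTMT = 0.2433 / 0.5924 = 0.411.

0.411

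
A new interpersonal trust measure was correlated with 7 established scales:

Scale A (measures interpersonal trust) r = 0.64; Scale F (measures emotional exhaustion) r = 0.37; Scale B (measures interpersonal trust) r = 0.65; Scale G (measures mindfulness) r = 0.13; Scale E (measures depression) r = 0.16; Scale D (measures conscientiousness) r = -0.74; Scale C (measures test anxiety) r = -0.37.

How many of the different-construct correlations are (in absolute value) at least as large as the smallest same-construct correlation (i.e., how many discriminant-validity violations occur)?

Convergent (same construct = interpersonal trust): Scale A, Scale B.
Smallest convergent = 0.64. Discriminant |r|: 0.37, 0.13, 0.16, 0.74, 0.37; count ≥ 0.64 → 1.

1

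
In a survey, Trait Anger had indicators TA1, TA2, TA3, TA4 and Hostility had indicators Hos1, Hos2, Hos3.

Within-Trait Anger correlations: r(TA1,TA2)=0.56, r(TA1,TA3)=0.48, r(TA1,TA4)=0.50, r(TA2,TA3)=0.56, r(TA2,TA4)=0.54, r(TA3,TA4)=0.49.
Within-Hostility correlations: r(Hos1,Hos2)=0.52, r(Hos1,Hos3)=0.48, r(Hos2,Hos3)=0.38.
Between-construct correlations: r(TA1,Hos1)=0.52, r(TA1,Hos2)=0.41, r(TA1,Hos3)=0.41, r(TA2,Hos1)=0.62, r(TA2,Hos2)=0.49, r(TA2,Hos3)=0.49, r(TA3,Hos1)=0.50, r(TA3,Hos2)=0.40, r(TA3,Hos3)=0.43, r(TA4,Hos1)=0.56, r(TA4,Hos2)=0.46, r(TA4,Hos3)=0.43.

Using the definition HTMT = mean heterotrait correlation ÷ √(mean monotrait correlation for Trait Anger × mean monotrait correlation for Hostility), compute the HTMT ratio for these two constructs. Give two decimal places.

0.97

Mean heterotrait r = 5.72/12 = 0.4767.
Mean within-TA = 3.13/6 = 0.5217; mean within-Hos = 1.38/3 = 0.4600.
Geometric mean = √(0.5217 × 0.4600) = 0.4899.
HTMT = 0.4767 / 0.4899 = 0.97.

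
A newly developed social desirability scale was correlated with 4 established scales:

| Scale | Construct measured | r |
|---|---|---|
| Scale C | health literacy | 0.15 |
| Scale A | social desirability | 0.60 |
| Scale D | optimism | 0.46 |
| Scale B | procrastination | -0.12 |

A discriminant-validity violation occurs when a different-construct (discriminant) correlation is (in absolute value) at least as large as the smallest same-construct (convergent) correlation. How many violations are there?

Convergent (same construct = social desirability): Scale A.
Smallest convergent = 0.60. Discriminant |r|: 0.15, 0.46, 0.12; count ≥ 0.60 → 0.

0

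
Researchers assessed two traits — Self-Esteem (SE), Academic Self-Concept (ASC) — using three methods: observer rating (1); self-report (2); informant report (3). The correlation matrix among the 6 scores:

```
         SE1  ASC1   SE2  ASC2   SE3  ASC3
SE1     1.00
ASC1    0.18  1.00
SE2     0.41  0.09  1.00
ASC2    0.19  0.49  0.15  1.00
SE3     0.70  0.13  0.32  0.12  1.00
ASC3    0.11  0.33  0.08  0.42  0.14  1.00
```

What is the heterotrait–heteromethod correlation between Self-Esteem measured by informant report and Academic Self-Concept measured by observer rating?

Different traits and methods: r(SE3, ASC1) = 0.13.

0.13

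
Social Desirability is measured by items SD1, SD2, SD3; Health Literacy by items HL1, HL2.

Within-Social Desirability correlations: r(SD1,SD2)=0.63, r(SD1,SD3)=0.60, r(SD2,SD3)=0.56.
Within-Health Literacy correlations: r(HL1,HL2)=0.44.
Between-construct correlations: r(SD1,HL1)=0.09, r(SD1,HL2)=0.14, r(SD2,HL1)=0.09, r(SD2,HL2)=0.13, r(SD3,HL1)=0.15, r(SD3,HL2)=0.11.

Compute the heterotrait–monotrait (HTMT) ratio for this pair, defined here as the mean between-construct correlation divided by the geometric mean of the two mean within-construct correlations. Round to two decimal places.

Mean heterotrait r = 0.71/6 = 0.1183.
Mean within-SD = 1.79/3 = 0.5967; mean within-HL = 0.44/1 = 0.4400.
Geometric mean = √(0.5967 × 0.4400) = 0.5124.
HTMT = 0.1183 / 0.5124 = 0.23.

0.23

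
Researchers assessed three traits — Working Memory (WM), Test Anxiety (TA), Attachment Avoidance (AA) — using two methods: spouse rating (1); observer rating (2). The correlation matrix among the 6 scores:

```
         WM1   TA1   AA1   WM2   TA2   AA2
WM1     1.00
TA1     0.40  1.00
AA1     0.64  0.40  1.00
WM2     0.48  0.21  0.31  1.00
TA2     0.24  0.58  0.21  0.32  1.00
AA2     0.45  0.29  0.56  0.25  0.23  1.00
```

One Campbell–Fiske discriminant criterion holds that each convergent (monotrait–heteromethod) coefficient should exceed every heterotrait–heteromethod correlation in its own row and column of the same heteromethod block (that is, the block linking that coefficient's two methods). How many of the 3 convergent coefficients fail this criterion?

Each convergent coefficient versus the relevant comparison correlations:
WM (methods 1·2): 0.48 vs {0.24, 0.21, 0.45, 0.31} → pass.
TA (methods 1·2): 0.58 vs {0.21, 0.24, 0.29, 0.21} → pass.
AA (methods 1·2): 0.56 vs {0.31, 0.45, 0.21, 0.29} → pass.
0 of 3 fail.

0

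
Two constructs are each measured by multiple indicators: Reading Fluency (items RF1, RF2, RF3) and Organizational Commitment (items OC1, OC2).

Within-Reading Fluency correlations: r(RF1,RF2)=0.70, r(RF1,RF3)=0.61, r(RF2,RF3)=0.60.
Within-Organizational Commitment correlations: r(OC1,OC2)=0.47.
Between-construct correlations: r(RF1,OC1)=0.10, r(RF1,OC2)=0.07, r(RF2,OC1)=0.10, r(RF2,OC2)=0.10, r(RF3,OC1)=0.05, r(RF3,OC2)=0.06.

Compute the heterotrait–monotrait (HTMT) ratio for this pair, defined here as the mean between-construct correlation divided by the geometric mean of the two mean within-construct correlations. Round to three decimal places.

Mean between = 0.48/6 = 0.0800.
Mean within-RF = 1.91/3 = 0.6367; mean within-OC = 0.47/1 = 0.4700.
Geometric mean = √(0.6367 × 0.4700) = 0.5470.
HTMT = 0.0800 / 0.5470 = 0.146.

0.146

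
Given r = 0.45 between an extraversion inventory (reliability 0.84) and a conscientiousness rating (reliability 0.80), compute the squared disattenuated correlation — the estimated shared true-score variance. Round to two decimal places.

Disattenuated r = 0.45 / √(0.84 × 0.80) = 0.45 / 0.8198 = 0.5489.
Shared true-score variance = 0.5489² = 0.3013 ≈ 0.30.

0.30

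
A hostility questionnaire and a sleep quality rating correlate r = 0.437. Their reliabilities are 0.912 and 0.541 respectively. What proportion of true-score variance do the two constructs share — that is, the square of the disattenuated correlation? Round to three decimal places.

0.387

Disattenuated r = 0.437 / √(0.912 × 0.541) = 0.437 / 0.7024 = 0.6222.
Shared true-score variance = 0.6222² = 0.3871 ≈ 0.387.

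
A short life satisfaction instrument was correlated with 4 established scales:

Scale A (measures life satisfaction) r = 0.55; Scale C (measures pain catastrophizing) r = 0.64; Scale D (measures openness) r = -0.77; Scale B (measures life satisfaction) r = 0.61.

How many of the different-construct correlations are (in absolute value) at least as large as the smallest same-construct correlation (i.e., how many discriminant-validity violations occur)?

Convergent (same construct = life satisfaction): Scale A, Scale B.
Smallest convergent = 0.55. Discriminant |r|: 0.64, 0.77; count ≥ 0.55 → 2.

2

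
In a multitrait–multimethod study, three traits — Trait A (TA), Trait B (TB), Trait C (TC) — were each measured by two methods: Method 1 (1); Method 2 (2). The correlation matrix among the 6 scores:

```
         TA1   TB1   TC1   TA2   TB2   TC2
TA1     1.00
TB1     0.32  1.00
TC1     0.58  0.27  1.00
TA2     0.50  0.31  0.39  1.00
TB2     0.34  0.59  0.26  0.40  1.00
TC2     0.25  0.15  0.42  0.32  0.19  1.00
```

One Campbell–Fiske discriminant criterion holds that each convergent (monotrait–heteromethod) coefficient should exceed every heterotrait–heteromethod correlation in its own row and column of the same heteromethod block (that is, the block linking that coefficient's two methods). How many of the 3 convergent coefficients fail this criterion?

0

Each convergent coefficient versus the relevant comparison correlations:
TA (methods 1·2): 0.50 vs {0.34, 0.31, 0.25, 0.39} → pass.
TB (methods 1·2): 0.59 vs {0.31, 0.34, 0.15, 0.26} → pass.
TC (methods 1·2): 0.42 vs {0.39, 0.25, 0.26, 0.15} → pass.
0 of 3 fail.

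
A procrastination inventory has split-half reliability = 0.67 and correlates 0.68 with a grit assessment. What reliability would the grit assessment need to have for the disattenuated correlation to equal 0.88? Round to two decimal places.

r_true = r_obs / √(r_xx · r_yy) ⇒ 0.88 = 0.68 / √(0.67 · r_yy).
√(0.67 · r_yy) = 0.68 / 0.88 = 0.7727; 0.67 · r_yy = 0.5971; r_yy = 0.5971 / 0.67 ≈ 0.89.

0.89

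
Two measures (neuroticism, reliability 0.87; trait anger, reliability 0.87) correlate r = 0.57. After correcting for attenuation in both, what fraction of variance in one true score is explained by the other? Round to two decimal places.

Disattenuated r = 0.57 / √(0.87 × 0.87) = 0.57 / 0.8700 = 0.6552.
Shared true-score variance = 0.6552² = 0.4293 ≈ 0.43.

0.43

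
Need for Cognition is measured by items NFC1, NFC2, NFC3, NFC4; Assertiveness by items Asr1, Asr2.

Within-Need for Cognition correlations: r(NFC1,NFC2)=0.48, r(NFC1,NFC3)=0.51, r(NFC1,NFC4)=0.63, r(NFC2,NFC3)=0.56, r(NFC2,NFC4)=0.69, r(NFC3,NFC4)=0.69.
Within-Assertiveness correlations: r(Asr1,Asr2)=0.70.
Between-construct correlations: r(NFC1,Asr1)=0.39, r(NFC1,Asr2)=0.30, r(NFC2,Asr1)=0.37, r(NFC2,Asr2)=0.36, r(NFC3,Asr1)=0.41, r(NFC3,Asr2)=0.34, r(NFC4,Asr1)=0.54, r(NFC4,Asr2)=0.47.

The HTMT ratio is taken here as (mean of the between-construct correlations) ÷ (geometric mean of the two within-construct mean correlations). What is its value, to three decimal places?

Mean between = 3.18/8 = 0.3975.
Mean within-NFC = 3.56/6 = 0.5933; mean within-Asr = 0.70/1 = 0.7000.
Geometric mean = √(0.5933 × 0.7000) = 0.6444.
HTMT = 0.3975 / 0.6444 = 0.617.

0.617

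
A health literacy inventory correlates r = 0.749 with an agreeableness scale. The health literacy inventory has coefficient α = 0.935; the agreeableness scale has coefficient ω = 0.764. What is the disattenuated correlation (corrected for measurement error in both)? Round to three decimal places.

0.886

r_true = r_obs / √(r_xx · r_yy) = 0.749 / √(0.935 × 0.764) = 0.749 / √0.714340 = 0.749 / 0.8452 ≈ 0.886.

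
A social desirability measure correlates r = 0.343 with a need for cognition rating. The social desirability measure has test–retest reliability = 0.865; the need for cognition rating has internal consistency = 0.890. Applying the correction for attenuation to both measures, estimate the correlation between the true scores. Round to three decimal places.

r_true = r_obs / √(r_xx · r_yy) = 0.343 / √(0.865 × 0.890) = 0.343 / √0.769850 = 0.343 / 0.8774 ≈ 0.391.

0.391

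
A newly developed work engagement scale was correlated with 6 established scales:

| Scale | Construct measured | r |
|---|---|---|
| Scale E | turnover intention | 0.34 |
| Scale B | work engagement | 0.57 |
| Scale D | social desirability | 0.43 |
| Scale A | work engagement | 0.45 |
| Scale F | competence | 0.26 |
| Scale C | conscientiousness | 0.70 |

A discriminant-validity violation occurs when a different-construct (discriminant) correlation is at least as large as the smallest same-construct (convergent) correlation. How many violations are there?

1

Convergent (same construct = work engagement): Scale B, Scale A.
Smallest convergent = 0.45. Discriminant values: 0.34, 0.43, 0.26, 0.70; count ≥ 0.45 → 1.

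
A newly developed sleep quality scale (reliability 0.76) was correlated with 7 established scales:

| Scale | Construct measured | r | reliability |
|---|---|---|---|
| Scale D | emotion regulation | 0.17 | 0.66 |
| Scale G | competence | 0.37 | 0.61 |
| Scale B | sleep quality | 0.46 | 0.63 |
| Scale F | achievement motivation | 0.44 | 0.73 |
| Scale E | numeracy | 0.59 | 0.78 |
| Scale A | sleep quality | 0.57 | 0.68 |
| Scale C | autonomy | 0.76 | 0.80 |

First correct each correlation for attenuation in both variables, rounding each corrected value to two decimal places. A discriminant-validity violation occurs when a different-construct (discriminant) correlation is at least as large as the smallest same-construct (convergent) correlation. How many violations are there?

Disattenuated r (r / √(r_scale · r_new)):
  Scale D (disc): 0.17 / √(0.66·0.76) = 0.24
  Scale G (disc): 0.37 / √(0.61·0.76) = 0.54
  Scale B (conv): 0.46 / √(0.63·0.76) = 0.66
  Scale F (disc): 0.44 / √(0.73·0.76) = 0.59
  Scale E (disc): 0.59 / √(0.78·0.76) = 0.77
  Scale A (conv): 0.57 / √(0.68·0.76) = 0.79
  Scale C (disc): 0.76 / √(0.80·0.76) = 0.97
Smallest convergent = 0.66. Discriminant values: 0.24, 0.54, 0.59, 0.77, 0.97; count ≥ 0.66 → 2.

2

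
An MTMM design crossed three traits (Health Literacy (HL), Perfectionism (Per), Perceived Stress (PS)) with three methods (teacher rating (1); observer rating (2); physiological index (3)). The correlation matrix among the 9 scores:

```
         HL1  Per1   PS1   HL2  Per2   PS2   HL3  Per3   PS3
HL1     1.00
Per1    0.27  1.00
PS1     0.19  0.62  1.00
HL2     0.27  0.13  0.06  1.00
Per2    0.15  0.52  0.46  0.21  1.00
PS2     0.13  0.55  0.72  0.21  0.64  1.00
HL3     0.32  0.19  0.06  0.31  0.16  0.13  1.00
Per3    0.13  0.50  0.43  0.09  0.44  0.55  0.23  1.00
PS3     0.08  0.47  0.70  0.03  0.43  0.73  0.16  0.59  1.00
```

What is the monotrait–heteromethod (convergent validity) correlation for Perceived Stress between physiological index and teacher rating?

0.70

Same trait (PS), different methods: r(PS3, PS1) = 0.70.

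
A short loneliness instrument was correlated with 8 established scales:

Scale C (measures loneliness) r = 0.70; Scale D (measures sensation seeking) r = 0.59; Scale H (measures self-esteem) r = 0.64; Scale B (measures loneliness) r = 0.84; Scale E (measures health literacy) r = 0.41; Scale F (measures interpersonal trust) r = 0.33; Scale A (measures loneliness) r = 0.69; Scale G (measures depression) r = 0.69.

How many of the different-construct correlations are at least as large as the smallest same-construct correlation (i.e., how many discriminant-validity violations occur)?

Convergent (same construct = loneliness): Scale C, Scale B, Scale A.
Smallest convergent = 0.69. Discriminant values: 0.59, 0.64, 0.41, 0.33, 0.69; count ≥ 0.69 → 1.

1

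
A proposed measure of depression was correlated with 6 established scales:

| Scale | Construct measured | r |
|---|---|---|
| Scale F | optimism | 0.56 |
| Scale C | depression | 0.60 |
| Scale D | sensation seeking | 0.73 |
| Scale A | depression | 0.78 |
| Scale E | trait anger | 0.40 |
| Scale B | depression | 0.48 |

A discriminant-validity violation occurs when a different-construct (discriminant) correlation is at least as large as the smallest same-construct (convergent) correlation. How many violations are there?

Convergent (same construct = depression): Scale C, Scale A, Scale B.
Smallest convergent = 0.48. Discriminant values: 0.56, 0.73, 0.40; count ≥ 0.48 → 2.

2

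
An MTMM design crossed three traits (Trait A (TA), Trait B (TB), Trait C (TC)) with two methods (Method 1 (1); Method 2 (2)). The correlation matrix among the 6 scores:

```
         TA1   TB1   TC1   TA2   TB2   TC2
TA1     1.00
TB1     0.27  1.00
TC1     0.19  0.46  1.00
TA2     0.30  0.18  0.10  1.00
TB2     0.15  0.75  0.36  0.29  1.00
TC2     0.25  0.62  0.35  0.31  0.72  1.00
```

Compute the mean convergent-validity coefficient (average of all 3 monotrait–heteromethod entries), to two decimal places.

Convergent values: 0.30, 0.75, 0.35; mean = 1.40/3 = 0.47.

0.47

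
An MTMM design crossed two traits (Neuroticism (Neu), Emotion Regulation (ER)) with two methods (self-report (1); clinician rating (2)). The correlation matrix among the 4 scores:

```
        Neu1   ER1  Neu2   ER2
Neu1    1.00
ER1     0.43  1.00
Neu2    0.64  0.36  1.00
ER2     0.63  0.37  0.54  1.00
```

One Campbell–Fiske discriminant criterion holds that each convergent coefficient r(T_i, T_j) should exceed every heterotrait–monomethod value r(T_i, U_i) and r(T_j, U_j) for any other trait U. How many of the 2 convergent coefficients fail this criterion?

1

Checking each validity diagonal entry against its comparison values:
Neu (methods 1·2): 0.64 vs {0.43, 0.54} → pass.
ER (methods 1·2): 0.37 vs {0.43, 0.54} → fail.
1 of 2 fail.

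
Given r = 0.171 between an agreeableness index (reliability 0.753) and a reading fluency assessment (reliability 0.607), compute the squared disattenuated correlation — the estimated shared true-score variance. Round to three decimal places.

Disattenuated r = 0.171 / √(0.753 × 0.607) = 0.171 / 0.6761 = 0.2529.
Shared true-score variance = 0.2529² = 0.0640 ≈ 0.064.

0.064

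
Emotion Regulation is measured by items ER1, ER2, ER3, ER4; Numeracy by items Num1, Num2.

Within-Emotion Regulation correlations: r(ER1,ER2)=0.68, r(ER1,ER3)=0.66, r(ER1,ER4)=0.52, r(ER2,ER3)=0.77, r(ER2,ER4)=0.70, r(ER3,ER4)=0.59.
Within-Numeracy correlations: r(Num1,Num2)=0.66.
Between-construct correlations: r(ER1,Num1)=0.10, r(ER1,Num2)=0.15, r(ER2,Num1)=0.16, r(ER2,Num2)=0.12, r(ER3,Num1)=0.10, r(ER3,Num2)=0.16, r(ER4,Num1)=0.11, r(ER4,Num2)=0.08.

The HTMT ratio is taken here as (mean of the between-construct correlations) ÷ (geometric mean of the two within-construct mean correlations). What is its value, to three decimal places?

0.187

Mean between = 0.98/8 = 0.1225.
Mean within-ER = 3.92/6 = 0.6533; mean within-Num = 0.66/1 = 0.6600.
Geometric mean = √(0.6533 × 0.6600) = 0.6566.
HTMT = 0.1225 / 0.6566 = 0.187.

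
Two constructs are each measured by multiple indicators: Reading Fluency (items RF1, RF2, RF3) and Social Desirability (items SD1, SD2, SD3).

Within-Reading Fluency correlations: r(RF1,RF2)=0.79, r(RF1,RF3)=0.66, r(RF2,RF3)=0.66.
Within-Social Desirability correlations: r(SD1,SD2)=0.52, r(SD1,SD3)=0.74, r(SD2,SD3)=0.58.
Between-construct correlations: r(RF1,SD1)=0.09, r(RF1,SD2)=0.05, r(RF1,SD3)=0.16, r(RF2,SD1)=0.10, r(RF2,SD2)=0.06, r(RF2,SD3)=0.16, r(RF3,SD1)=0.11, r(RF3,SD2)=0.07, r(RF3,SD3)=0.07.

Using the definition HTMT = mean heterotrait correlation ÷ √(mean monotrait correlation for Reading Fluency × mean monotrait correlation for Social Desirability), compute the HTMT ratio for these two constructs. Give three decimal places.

Mean heterotrait r = 0.87/9 = 0.0967.
Mean within-RF = 2.11/3 = 0.7033; mean within-SD = 1.84/3 = 0.6133.
Geometric mean = √(0.7033 × 0.6133) = 0.6568.
HTMT = 0.0967 / 0.6568 = 0.147.

0.147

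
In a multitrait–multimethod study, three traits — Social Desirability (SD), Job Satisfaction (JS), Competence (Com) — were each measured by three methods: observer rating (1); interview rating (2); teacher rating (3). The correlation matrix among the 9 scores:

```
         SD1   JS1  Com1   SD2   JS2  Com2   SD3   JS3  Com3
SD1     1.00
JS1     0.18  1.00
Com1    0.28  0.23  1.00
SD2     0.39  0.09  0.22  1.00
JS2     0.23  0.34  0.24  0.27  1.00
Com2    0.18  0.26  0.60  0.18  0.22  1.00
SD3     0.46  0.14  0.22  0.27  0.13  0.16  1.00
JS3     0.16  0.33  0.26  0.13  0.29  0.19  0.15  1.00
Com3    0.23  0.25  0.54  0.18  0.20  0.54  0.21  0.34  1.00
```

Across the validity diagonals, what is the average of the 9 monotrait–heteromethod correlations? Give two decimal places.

Convergent values: 0.39, 0.46, 0.27, 0.34, 0.33, 0.29, 0.60, 0.54, 0.54; mean = 3.76/9 = 0.42.

0.42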